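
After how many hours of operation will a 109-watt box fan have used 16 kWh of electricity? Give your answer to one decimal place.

146.8 h

Hours = 16 kWh ÷ 0.109 kW = 146.8 h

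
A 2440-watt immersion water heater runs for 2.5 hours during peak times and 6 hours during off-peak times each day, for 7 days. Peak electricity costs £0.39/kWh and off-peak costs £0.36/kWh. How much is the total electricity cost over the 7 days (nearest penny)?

£53.55

Peak energy = 2.44 kW × 2.5 h × 7 = 42.7 kWh
Off-peak energy = 2.44 kW × 6 h × 7 = 102.48 kWh
Cost = 42.7 × £0.39 + 102.48 × £0.36 = £16.653 + £36.8928 = £53.55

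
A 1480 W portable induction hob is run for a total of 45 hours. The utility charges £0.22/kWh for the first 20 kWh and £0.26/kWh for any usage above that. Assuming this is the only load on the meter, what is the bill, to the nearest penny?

£16.52

Energy = 1.48 kW × 45 h = 66.6 kWh
Tier 1 (0–20 kWh): 20 × £0.22 = £4.4
Above 20 kWh: 46.6 × £0.26 = £12.116
Bill = £16.52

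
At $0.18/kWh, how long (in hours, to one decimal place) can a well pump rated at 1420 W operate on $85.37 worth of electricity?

Energy available = $85.37 ÷ $0.18/kWh = 474.2778 kWh
Hours = 474.2778 kWh ÷ 1.42 kW = 334.0 h

334.0 h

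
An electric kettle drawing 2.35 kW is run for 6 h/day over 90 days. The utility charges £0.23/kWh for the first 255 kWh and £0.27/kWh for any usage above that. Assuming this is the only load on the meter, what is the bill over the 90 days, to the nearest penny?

£332.43

Runtime = 6 h/day × 90 days = 540 h
Energy = 2.35 kW × 540 h = 1269 kWh
Tier 1 (0–255 kWh): 255 × £0.23 = £58.65
Above 255 kWh: 1014 × £0.27 = £273.78
Bill = £332.43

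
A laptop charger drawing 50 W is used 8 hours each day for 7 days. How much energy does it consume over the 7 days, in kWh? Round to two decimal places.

2.80 kWh

Runtime = 8 h/day × 7 days = 56 h
Energy = 0.05 kW × 56 h = 2.8 kWh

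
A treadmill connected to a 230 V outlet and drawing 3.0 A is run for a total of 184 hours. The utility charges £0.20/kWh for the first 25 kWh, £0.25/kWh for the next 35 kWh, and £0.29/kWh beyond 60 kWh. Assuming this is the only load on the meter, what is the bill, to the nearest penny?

Power = 3.0 A × 230 V = 690 W = 0.69 kW
Energy = 0.69 kW × 184 h = 126.96 kWh
Tier 1 (0–25 kWh): 25 × £0.20 = £5
Tier 2 (25–60 kWh): 35 × £0.25 = £8.75
Above 60 kWh: 66.96 × £0.29 = £19.4184
Bill = £33.17

£33.17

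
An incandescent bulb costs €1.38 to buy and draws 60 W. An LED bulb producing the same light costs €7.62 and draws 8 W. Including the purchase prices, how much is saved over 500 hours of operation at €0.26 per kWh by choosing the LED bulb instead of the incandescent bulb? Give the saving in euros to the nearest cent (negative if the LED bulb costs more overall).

incandescent bulb: €1.38 + (60/1000) kW × 500 h × €0.26 = €1.38 + €7.8 = €9.18
LED bulb: €7.62 + (8/1000) kW × 500 h × €0.26 = €7.62 + €1.04 = €8.66
Saving = €9.18 − €8.66 = €0.52

€0.52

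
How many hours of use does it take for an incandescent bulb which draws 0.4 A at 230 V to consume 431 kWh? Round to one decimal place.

Power = 0.4 A × 230 V = 92 W = 0.092 kW
Hours = 431 kWh ÷ 0.092 kW = 4684.8 h

4684.8 h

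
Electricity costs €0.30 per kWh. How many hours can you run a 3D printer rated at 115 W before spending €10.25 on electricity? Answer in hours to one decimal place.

Energy available = €10.25 ÷ €0.30/kWh = 34.1667 kWh
Hours = 34.1667 kWh ÷ 0.115 kW = 297.1 h

297.1 h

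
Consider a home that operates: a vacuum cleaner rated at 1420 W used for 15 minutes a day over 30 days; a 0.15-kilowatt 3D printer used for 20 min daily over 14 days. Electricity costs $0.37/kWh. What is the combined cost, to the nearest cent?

$4.20

vacuum cleaner: Runtime = 15 min × 30 = 450 min = 7.5 h
vacuum cleaner: 1.42 kW × 7.5 h = 10.65 kWh
3D printer: Runtime = 20 min × 14 = 280 min = 4.666666… h
3D printer: 0.15 kW × 4.666666… h = 0.7 kWh
Total energy = 11.35 kWh
Cost = 11.35 × $0.37 = $4.20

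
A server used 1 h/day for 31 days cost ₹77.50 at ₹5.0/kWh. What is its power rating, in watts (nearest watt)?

500 W

Energy = ₹77.50 ÷ ₹5.0/kWh = 15.5 kWh
Runtime = 1 h/day × 31 days = 31 h
Power = 15.5 kWh ÷ 31 h = 0.5 kW = 500 W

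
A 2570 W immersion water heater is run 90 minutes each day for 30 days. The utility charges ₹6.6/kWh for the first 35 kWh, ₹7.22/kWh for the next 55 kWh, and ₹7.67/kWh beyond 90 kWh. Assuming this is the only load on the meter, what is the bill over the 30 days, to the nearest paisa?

₹824.84

Runtime = 90 min × 30 = 2700 min = 45 h
Energy = 2.57 kW × 45 h = 115.65 kWh
Tier 1 (0–35 kWh): 35 × ₹6.6 = ₹231
Tier 2 (35–90 kWh): 55 × ₹7.22 = ₹397.1
Above 90 kWh: 25.65 × ₹7.67 = ₹196.7355
Bill = ₹824.84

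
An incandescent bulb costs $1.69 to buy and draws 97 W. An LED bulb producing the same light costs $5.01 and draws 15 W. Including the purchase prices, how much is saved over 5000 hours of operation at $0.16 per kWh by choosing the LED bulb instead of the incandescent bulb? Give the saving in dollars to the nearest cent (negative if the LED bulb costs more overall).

incandescent bulb: $1.69 + (97/1000) kW × 5000 h × $0.16 = $1.69 + $77.6 = $79.29
LED bulb: $5.01 + (15/1000) kW × 5000 h × $0.16 = $5.01 + $12 = $17.01
Saving = $79.29 − $17.01 = $62.28

$62.28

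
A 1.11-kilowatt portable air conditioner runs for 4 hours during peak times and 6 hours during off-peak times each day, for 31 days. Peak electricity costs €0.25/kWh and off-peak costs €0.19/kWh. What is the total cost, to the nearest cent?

€73.64

Peak energy = 1.11 kW × 4 h × 31 = 137.64 kWh
Off-peak energy = 1.11 kW × 6 h × 31 = 206.46 kWh
Cost = 137.64 × €0.25 + 206.46 × €0.19 = €34.41 + €39.2274 = €73.64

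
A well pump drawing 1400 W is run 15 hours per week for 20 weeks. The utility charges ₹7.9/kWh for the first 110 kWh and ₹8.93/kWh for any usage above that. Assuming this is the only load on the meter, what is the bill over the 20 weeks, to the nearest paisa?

Runtime = 15 h/week × 20 weeks = 300 h
Energy = 1.4 kW × 300 h = 420 kWh
Tier 1 (0–110 kWh): 110 × ₹7.9 = ₹869
Above 110 kWh: 310 × ₹8.93 = ₹2768.3
Bill = ₹3637.30

₹3637.30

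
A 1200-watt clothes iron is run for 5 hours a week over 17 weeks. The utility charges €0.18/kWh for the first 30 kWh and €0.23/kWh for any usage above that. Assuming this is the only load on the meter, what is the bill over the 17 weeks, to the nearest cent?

€21.96

Runtime = 5 h/week × 17 weeks = 85 h
Energy = 1.2 kW × 85 h = 102 kWh
Tier 1 (0–30 kWh): 30 × €0.18 = €5.4
Above 30 kWh: 72 × €0.23 = €16.56
Bill = €21.96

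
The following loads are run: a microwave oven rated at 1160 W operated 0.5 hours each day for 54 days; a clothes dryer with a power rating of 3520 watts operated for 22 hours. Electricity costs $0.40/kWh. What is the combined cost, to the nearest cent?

$43.50

microwave oven: Runtime = 0.5 h/day × 54 days = 27 h
microwave oven: 1.16 kW × 27 h = 31.32 kWh
clothes dryer: 3.52 kW × 22 h = 77.44 kWh
Total energy = 108.76 kWh
Cost = 108.76 × $0.40 = $43.50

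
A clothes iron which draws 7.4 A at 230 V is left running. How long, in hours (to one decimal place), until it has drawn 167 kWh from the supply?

98.1 h

Power = 7.4 A × 230 V = 1702 W = 1.702 kW
Hours = 167 kWh ÷ 1.702 kW = 98.1 h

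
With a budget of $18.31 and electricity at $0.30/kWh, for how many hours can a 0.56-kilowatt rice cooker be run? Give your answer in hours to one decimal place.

109.0 h

Energy available = $18.31 ÷ $0.30/kWh = 61.0333 kWh
Hours = 61.0333 kWh ÷ 0.56 kW = 109.0 h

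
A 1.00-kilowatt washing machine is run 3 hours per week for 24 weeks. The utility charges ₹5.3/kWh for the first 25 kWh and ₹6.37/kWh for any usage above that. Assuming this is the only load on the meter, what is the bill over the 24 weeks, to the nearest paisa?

₹431.89

Runtime = 3 h/week × 24 weeks = 72 h
Energy = 1 kW × 72 h = 72 kWh
Tier 1 (0–25 kWh): 25 × ₹5.3 = ₹132.5
Above 25 kWh: 47 × ₹6.37 = ₹299.39
Bill = ₹431.89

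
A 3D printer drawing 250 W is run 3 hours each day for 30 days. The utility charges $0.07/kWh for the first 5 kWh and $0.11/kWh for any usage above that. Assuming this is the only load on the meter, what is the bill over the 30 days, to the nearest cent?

Runtime = 3 h/day × 30 days = 90 h
Energy = 0.25 kW × 90 h = 22.5 kWh
Tier 1 (0–5 kWh): 5 × $0.07 = $0.35
Above 5 kWh: 17.5 × $0.11 = $1.925
Bill = $2.28

$2.28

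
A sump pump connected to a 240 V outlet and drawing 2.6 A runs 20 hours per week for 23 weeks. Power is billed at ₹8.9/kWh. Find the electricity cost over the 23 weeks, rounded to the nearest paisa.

Power = 2.6 A × 240 V = 624 W = 0.624 kW
Runtime = 20 h/week × 23 weeks = 460 h
Energy = 0.624 kW × 460 h = 287.04 kWh
Cost = 287.04 kWh × ₹8.9/kWh = ₹2554.66

₹2554.66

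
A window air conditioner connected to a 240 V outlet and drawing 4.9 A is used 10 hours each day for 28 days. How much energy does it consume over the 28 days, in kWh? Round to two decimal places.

329.28 kWh

Power = 4.9 A × 240 V = 1176 W = 1.176 kW
Runtime = 10 h/day × 28 days = 280 h
Energy = 1.176 kW × 280 h = 329.28 kWh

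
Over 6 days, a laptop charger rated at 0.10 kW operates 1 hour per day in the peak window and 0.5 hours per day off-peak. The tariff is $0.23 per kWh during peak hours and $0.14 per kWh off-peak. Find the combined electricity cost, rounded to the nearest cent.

$0.18

Peak energy = 0.1 kW × 1 h × 6 = 0.6 kWh
Off-peak energy = 0.1 kW × 0.5 h × 6 = 0.3 kWh
Cost = 0.6 × $0.23 + 0.3 × $0.14 = $0.138 + $0.042 = $0.18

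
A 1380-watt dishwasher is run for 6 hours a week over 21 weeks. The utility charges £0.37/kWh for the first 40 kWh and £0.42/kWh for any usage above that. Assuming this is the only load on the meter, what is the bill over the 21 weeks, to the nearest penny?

£71.03

Runtime = 6 h/week × 21 weeks = 126 h
Energy = 1.38 kW × 126 h = 173.88 kWh
Tier 1 (0–40 kWh): 40 × £0.37 = £14.8
Above 40 kWh: 133.88 × £0.42 = £56.2296
Bill = £71.03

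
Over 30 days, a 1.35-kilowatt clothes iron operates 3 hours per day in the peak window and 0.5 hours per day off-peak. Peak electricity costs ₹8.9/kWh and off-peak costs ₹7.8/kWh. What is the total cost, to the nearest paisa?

₹1239.30

Peak energy = 1.35 kW × 3 h × 30 = 121.5 kWh
Off-peak energy = 1.35 kW × 0.5 h × 30 = 20.25 kWh
Cost = 121.5 × ₹8.9 + 20.25 × ₹7.8 = ₹1081.35 + ₹157.95 = ₹1239.30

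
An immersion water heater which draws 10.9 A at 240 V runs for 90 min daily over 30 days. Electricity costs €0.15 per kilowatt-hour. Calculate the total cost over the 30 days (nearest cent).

€17.66

Power = 10.9 A × 240 V = 2616 W = 2.616 kW
Runtime = 90 min × 30 = 2700 min = 45 h
Energy = 2.616 kW × 45 h = 117.72 kWh
Cost = 117.72 kWh × €0.15/kWh = €17.66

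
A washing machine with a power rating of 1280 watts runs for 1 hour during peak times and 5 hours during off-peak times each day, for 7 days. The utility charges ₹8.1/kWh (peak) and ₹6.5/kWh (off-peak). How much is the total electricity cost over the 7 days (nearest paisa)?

₹363.78

Peak energy = 1.28 kW × 1 h × 7 = 8.96 kWh
Off-peak energy = 1.28 kW × 5 h × 7 = 44.8 kWh
Cost = 8.96 × ₹8.1 + 44.8 × ₹6.5 = ₹72.576 + ₹291.2 = ₹363.78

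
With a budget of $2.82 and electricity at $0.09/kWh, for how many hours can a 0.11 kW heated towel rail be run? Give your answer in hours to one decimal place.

Energy available = $2.82 ÷ $0.09/kWh = 31.3333 kWh
Hours = 31.3333 kWh ÷ 0.11 kW = 284.8 h

284.8 h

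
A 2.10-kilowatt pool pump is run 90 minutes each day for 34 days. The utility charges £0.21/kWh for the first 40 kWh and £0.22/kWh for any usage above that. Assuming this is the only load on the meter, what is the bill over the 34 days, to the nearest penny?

Runtime = 90 min × 34 = 3060 min = 51 h
Energy = 2.1 kW × 51 h = 107.1 kWh
Tier 1 (0–40 kWh): 40 × £0.21 = £8.4
Above 40 kWh: 67.1 × £0.22 = £14.762
Bill = £23.16

£23.16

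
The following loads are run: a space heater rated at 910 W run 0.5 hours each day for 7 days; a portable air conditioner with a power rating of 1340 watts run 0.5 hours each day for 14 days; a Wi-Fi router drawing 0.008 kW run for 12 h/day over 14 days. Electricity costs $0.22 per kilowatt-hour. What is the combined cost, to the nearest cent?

$3.06

space heater: Runtime = 0.5 h/day × 7 days = 3.5 h
space heater: 0.91 kW × 3.5 h = 3.185 kWh
portable air conditioner: Runtime = 0.5 h/day × 14 days = 7 h
portable air conditioner: 1.34 kW × 7 h = 9.38 kWh
Wi-Fi router: Runtime = 12 h/day × 14 days = 168 h
Wi-Fi router: 0.008 kW × 168 h = 1.344 kWh
Total energy = 13.909 kWh
Cost = 13.909 × $0.22 = $3.06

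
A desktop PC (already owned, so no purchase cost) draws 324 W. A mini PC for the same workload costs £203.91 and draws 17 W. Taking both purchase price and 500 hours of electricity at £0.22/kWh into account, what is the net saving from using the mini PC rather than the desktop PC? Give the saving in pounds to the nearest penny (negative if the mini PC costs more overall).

desktop PC: £0.00 + (324/1000) kW × 500 h × £0.22 = £0.00 + £35.64 = £35.64
mini PC: £203.91 + (17/1000) kW × 500 h × £0.22 = £203.91 + £1.87 = £205.78
Saving = £35.64 − £205.78 = −£170.14

-£170.14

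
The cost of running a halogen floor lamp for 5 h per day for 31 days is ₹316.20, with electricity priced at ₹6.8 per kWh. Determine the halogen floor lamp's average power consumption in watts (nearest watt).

Energy = ₹316.20 ÷ ₹6.8/kWh = 46.5 kWh
Runtime = 5 h/day × 31 days = 155 h
Power = 46.5 kWh ÷ 155 h = 0.3 kW = 300 W

300 W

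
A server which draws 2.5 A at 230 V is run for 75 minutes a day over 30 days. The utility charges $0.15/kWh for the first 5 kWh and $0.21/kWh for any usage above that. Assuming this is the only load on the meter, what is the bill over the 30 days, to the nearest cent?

$4.23

Power = 2.5 A × 230 V = 575 W = 0.575 kW
Runtime = 75 min × 30 = 2250 min = 37.5 h
Energy = 0.575 kW × 37.5 h = 21.5625 kWh
Tier 1 (0–5 kWh): 5 × $0.15 = $0.75
Above 5 kWh: 16.5625 × $0.21 = $3.478125
Bill = $4.23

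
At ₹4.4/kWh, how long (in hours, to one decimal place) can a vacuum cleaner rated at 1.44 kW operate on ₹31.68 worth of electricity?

Energy available = ₹31.68 ÷ ₹4.4/kWh = 7.2 kWh
Hours = 7.2 kWh ÷ 1.44 kW = 5.0 h

5.0 h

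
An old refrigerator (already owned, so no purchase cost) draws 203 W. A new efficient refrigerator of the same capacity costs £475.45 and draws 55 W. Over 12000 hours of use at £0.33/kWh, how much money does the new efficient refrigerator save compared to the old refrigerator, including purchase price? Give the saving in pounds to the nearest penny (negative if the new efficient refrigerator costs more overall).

old refrigerator: £0.00 + (203/1000) kW × 12000 h × £0.33 = £0.00 + £803.88 = £803.88
new efficient refrigerator: £475.45 + (55/1000) kW × 12000 h × £0.33 = £475.45 + £217.8 = £693.25
Saving = £803.88 − £693.25 = £110.63

£110.63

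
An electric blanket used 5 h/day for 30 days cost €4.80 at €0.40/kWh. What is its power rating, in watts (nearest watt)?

80 W

Energy = €4.80 ÷ €0.40/kWh = 12 kWh
Runtime = 5 h/day × 30 days = 150 h
Power = 12 kWh ÷ 150 h = 0.08 kW = 80 W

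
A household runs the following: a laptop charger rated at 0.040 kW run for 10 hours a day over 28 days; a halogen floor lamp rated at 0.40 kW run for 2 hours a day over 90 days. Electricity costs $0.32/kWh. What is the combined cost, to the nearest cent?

laptop charger: Runtime = 10 h/day × 28 days = 280 h
laptop charger: 0.04 kW × 280 h = 11.2 kWh
halogen floor lamp: Runtime = 2 h/day × 90 days = 180 h
halogen floor lamp: 0.4 kW × 180 h = 72 kWh
Total energy = 83.2 kWh
Cost = 83.2 × $0.32 = $26.62

$26.62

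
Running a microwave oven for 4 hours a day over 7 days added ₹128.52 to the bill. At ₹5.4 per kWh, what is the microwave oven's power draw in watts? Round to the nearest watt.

850 W

Energy = ₹128.52 ÷ ₹5.4/kWh = 23.8 kWh
Runtime = 4 h/day × 7 days = 28 h
Power = 23.8 kWh ÷ 28 h = 0.85 kW = 850 W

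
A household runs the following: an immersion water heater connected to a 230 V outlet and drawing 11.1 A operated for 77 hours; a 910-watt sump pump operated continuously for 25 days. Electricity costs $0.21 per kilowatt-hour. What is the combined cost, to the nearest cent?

$155.94

immersion water heater: Power = 11.1 A × 230 V = 2553 W = 2.553 kW
immersion water heater: 2.553 kW × 77 h = 196.581 kWh
sump pump: Runtime = 24 h × 25 = 600 h
sump pump: 0.91 kW × 600 h = 546 kWh
Total energy = 742.581 kWh
Cost = 742.581 × $0.21 = $155.94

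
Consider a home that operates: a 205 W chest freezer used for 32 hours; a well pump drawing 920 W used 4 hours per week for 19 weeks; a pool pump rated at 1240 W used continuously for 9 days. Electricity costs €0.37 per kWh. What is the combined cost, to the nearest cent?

€127.40

chest freezer: 0.205 kW × 32 h = 6.56 kWh
well pump: Runtime = 4 h/week × 19 weeks = 76 h
well pump: 0.92 kW × 76 h = 69.92 kWh
pool pump: Runtime = 24 h × 9 = 216 h
pool pump: 1.24 kW × 216 h = 267.84 kWh
Total energy = 344.32 kWh
Cost = 344.32 × €0.37 = €127.40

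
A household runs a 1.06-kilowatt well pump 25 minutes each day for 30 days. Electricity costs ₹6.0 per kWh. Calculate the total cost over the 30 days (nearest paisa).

₹79.50

Runtime = 25 min × 30 = 750 min = 12.5 h
Energy = 1.06 kW × 12.5 h = 13.25 kWh
Cost = 13.25 kWh × ₹6.0/kWh = ₹79.50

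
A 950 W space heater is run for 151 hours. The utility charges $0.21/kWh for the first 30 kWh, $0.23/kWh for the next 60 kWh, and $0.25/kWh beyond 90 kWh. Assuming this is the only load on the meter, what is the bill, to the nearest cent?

Energy = 0.95 kW × 151 h = 143.45 kWh
Tier 1 (0–30 kWh): 30 × $0.21 = $6.3
Tier 2 (30–90 kWh): 60 × $0.23 = $13.8
Above 90 kWh: 53.45 × $0.25 = $13.3625
Bill = $33.46

$33.46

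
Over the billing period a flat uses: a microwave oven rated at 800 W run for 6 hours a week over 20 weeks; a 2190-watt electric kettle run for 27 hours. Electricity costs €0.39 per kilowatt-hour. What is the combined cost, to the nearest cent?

microwave oven: Runtime = 6 h/week × 20 weeks = 120 h
microwave oven: 0.8 kW × 120 h = 96 kWh
electric kettle: 2.19 kW × 27 h = 59.13 kWh
Total energy = 155.13 kWh
Cost = 155.13 × €0.39 = €60.50

€60.50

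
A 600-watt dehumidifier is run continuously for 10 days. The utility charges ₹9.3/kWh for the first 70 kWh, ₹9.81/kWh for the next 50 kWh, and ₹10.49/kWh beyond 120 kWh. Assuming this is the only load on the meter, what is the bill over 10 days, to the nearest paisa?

₹1393.26

Runtime = 24 h × 10 = 240 h
Energy = 0.6 kW × 240 h = 144 kWh
Tier 1 (0–70 kWh): 70 × ₹9.3 = ₹651
Tier 2 (70–120 kWh): 50 × ₹9.81 = ₹490.5
Above 120 kWh: 24 × ₹10.49 = ₹251.76
Bill = ₹1393.26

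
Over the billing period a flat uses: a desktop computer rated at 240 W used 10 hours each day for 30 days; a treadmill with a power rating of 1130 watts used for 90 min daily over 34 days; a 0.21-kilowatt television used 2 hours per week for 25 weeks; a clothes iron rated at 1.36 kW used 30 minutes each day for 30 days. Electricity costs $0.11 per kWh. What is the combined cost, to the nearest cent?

desktop computer: Runtime = 10 h/day × 30 days = 300 h
desktop computer: 0.24 kW × 300 h = 72 kWh
treadmill: Runtime = 90 min × 34 = 3060 min = 51 h
treadmill: 1.13 kW × 51 h = 57.63 kWh
television: Runtime = 2 h/week × 25 weeks = 50 h
television: 0.21 kW × 50 h = 10.5 kWh
clothes iron: Runtime = 30 min × 30 = 900 min = 15 h
clothes iron: 1.36 kW × 15 h = 20.4 kWh
Total energy = 160.53 kWh
Cost = 160.53 × $0.11 = $17.66

$17.66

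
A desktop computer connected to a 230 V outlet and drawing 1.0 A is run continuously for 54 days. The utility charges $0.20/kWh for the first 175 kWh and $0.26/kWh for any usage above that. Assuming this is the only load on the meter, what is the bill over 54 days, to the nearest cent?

Power = 1.0 A × 230 V = 230 W = 0.23 kW
Runtime = 24 h × 54 = 1296 h
Energy = 0.23 kW × 1296 h = 298.08 kWh
Tier 1 (0–175 kWh): 175 × $0.20 = $35
Above 175 kWh: 123.08 × $0.26 = $32.0008
Bill = $67.00

$67.00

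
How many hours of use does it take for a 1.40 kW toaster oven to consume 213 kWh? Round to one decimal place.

Hours = 213 kWh ÷ 1.4 kW = 152.1 h

152.1 h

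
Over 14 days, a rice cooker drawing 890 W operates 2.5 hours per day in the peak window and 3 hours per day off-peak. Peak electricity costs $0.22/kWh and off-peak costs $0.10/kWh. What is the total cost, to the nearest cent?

$10.59

Peak energy = 0.89 kW × 2.5 h × 14 = 31.15 kWh
Off-peak energy = 0.89 kW × 3 h × 14 = 37.38 kWh
Cost = 31.15 × $0.22 + 37.38 × $0.10 = $6.853 + $3.738 = $10.59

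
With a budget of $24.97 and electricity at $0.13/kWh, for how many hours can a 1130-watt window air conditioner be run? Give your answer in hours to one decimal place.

Energy available = $24.97 ÷ $0.13/kWh = 192.0769 kWh
Hours = 192.0769 kWh ÷ 1.13 kW = 170.0 h

170.0 h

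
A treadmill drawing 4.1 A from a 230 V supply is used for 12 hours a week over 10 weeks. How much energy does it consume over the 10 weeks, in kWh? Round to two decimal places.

113.16 kWh

Power = 4.1 A × 230 V = 943 W = 0.943 kW
Runtime = 12 h/week × 10 weeks = 120 h
Energy = 0.943 kW × 120 h = 113.16 kWh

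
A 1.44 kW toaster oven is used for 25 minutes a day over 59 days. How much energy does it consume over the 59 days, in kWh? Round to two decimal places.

35.40 kWh

Runtime = 25 min × 59 = 1475 min = 24.583333… h
Energy = 1.44 kW × 24.583333… h = 35.4 kWh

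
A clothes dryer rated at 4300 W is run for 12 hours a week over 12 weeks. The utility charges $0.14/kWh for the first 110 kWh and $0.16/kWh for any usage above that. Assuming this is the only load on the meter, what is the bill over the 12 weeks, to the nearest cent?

Runtime = 12 h/week × 12 weeks = 144 h
Energy = 4.3 kW × 144 h = 619.2 kWh
Tier 1 (0–110 kWh): 110 × $0.14 = $15.4
Above 110 kWh: 509.2 × $0.16 = $81.472
Bill = $96.87

$96.87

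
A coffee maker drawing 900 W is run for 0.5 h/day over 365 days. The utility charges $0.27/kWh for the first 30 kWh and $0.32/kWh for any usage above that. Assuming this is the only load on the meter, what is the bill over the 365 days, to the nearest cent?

Runtime = 0.5 h/day × 365 days = 182.5 h
Energy = 0.9 kW × 182.5 h = 164.25 kWh
Tier 1 (0–30 kWh): 30 × $0.27 = $8.1
Above 30 kWh: 134.25 × $0.32 = $42.96
Bill = $51.06

$51.06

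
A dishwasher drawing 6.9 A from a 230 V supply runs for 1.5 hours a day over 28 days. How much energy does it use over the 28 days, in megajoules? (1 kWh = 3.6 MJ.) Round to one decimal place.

Power = 6.9 A × 230 V = 1587 W = 1.587 kW
Runtime = 1.5 h/day × 28 days = 42 h
Energy = 1.587 kW × 42 h = 66.654 kWh
= 66.654 × 3.6 MJ = 240.0 MJ

240.0 MJ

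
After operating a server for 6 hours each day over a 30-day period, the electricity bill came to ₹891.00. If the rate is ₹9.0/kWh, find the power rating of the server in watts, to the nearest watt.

550 W

Energy = ₹891.00 ÷ ₹9.0/kWh = 99 kWh
Runtime = 6 h/day × 30 days = 180 h
Power = 99 kWh ÷ 180 h = 0.55 kW = 550 W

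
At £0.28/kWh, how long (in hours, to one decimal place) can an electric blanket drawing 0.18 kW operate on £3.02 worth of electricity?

Energy available = £3.02 ÷ £0.28/kWh = 10.7857 kWh
Hours = 10.7857 kWh ÷ 0.18 kW = 59.9 h

59.9 h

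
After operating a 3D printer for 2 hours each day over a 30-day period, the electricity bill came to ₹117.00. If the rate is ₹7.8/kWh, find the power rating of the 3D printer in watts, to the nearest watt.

Energy = ₹117.00 ÷ ₹7.8/kWh = 15 kWh
Runtime = 2 h/day × 30 days = 60 h
Power = 15 kWh ÷ 60 h = 0.25 kW = 250 W

250 W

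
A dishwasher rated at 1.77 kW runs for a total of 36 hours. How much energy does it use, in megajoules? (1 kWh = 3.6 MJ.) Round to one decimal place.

229.4 MJ

Energy = 1.77 kW × 36 h = 63.72 kWh
= 63.72 × 3.6 MJ = 229.4 MJ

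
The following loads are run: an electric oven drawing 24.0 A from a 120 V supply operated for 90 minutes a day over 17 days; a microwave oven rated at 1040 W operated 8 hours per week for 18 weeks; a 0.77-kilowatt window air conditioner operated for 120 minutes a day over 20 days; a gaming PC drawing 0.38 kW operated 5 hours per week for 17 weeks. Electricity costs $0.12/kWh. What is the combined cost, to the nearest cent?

$34.36

electric oven: Power = 24.0 A × 120 V = 2880 W = 2.88 kW
electric oven: Runtime = 90 min × 17 = 1530 min = 25.5 h
electric oven: 2.88 kW × 25.5 h = 73.44 kWh
microwave oven: Runtime = 8 h/week × 18 weeks = 144 h
microwave oven: 1.04 kW × 144 h = 149.76 kWh
window air conditioner: Runtime = 120 min × 20 = 2400 min = 40 h
window air conditioner: 0.77 kW × 40 h = 30.8 kWh
gaming PC: Runtime = 5 h/week × 17 weeks = 85 h
gaming PC: 0.38 kW × 85 h = 32.3 kWh
Total energy = 286.3 kWh
Cost = 286.3 × $0.12 = $34.36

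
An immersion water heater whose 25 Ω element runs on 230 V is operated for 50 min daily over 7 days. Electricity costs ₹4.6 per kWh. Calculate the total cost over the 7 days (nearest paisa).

₹56.78

Power = V²/R = 230²/25 = 2116 W = 2.116 kW
Runtime = 50 min × 7 = 350 min = 5.833333… h
Energy = 2.116 kW × 5.833333… h = 12.343333… kWh
Cost = 12.343333… kWh × ₹4.6/kWh = ₹56.78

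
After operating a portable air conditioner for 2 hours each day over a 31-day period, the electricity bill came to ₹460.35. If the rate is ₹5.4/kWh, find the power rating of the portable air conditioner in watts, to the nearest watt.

Energy = ₹460.35 ÷ ₹5.4/kWh = 85.25 kWh
Runtime = 2 h/day × 31 days = 62 h
Power = 85.25 kWh ÷ 62 h = 1.375 kW = 1375 W

1375 W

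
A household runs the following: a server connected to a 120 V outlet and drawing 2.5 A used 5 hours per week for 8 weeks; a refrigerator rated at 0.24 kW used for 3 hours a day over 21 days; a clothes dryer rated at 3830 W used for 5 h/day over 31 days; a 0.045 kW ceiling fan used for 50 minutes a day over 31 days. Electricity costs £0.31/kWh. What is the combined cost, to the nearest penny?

server: Power = 2.5 A × 120 V = 300 W = 0.3 kW
server: Runtime = 5 h/week × 8 weeks = 40 h
server: 0.3 kW × 40 h = 12 kWh
refrigerator: Runtime = 3 h/day × 21 days = 63 h
refrigerator: 0.24 kW × 63 h = 15.12 kWh
clothes dryer: Runtime = 5 h/day × 31 days = 155 h
clothes dryer: 3.83 kW × 155 h = 593.65 kWh
ceiling fan: Runtime = 50 min × 31 = 1550 min = 25.833333… h
ceiling fan: 0.045 kW × 25.833333… h = 1.1625 kWh
Total energy = 621.9325 kWh
Cost = 621.9325 × £0.31 = £192.80

£192.80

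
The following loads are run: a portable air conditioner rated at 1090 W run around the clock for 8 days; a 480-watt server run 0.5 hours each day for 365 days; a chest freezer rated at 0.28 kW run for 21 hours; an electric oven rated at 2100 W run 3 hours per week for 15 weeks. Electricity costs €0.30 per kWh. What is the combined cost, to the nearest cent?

portable air conditioner: Runtime = 24 h × 8 = 192 h
portable air conditioner: 1.09 kW × 192 h = 209.28 kWh
server: Runtime = 0.5 h/day × 365 days = 182.5 h
server: 0.48 kW × 182.5 h = 87.6 kWh
chest freezer: 0.28 kW × 21 h = 5.88 kWh
electric oven: Runtime = 3 h/week × 15 weeks = 45 h
electric oven: 2.1 kW × 45 h = 94.5 kWh
Total energy = 397.26 kWh
Cost = 397.26 × €0.30 = €119.18

€119.18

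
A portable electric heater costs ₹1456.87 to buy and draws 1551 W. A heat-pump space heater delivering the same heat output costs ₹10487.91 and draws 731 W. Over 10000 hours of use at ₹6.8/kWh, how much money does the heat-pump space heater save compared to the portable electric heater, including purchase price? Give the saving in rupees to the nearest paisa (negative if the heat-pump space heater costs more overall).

portable electric heater: ₹1456.87 + (1551/1000) kW × 10000 h × ₹6.8 = ₹1456.87 + ₹105468 = ₹106924.87
heat-pump space heater: ₹10487.91 + (731/1000) kW × 10000 h × ₹6.8 = ₹10487.91 + ₹49708 = ₹60195.91
Saving = ₹106924.87 − ₹60195.91 = ₹46728.96

₹46728.96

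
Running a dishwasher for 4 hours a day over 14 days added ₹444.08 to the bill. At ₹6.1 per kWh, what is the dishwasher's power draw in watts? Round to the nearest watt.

Energy = ₹444.08 ÷ ₹6.1/kWh = 72.8 kWh
Runtime = 4 h/day × 14 days = 56 h
Power = 72.8 kWh ÷ 56 h = 1.3 kW = 1300 W

1300 W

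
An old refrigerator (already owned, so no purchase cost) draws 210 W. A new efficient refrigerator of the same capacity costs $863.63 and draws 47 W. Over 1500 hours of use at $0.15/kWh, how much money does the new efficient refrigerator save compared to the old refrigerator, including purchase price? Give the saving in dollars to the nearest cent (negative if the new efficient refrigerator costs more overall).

old refrigerator: $0.00 + (210/1000) kW × 1500 h × $0.15 = $0.00 + $47.25 = $47.25
new efficient refrigerator: $863.63 + (47/1000) kW × 1500 h × $0.15 = $863.63 + $10.575 = $874.205
Saving = $47.25 − $874.205 = −$826.955 → -$826.96

-$826.96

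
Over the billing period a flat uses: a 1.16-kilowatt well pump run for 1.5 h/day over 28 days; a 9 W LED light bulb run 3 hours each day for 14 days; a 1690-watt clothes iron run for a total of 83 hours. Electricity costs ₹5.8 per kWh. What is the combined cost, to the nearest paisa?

well pump: Runtime = 1.5 h/day × 28 days = 42 h
well pump: 1.16 kW × 42 h = 48.72 kWh
LED light bulb: Runtime = 3 h/day × 14 days = 42 h
LED light bulb: 0.009 kW × 42 h = 0.378 kWh
clothes iron: 1.69 kW × 83 h = 140.27 kWh
Total energy = 189.368 kWh
Cost = 189.368 × ₹5.8 = ₹1098.33

₹1098.33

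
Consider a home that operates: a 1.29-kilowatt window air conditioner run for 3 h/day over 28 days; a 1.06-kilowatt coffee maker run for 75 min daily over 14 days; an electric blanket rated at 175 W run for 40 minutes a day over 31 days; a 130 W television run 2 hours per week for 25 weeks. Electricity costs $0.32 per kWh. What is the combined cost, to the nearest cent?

window air conditioner: Runtime = 3 h/day × 28 days = 84 h
window air conditioner: 1.29 kW × 84 h = 108.36 kWh
coffee maker: Runtime = 75 min × 14 = 1050 min = 17.5 h
coffee maker: 1.06 kW × 17.5 h = 18.55 kWh
electric blanket: Runtime = 40 min × 31 = 1240 min = 20.666666… h
electric blanket: 0.175 kW × 20.666666… h = 3.616666… kWh
television: Runtime = 2 h/week × 25 weeks = 50 h
television: 0.13 kW × 50 h = 6.5 kWh
Total energy = 137.026666… kWh
Cost = 137.026666… × $0.32 = $43.85

$43.85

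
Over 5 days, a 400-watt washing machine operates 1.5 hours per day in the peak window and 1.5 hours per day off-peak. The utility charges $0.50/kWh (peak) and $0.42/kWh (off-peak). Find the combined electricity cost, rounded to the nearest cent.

$2.76

Peak energy = 0.4 kW × 1.5 h × 5 = 3 kWh
Off-peak energy = 0.4 kW × 1.5 h × 5 = 3 kWh
Cost = 3 × $0.50 + 3 × $0.42 = $1.5 + $1.26 = $2.76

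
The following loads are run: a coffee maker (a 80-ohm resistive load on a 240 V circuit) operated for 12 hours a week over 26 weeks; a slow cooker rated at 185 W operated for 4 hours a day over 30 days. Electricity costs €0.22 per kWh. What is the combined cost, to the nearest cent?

€54.30

coffee maker: Power = V²/R = 240²/80 = 720 W = 0.72 kW
coffee maker: Runtime = 12 h/week × 26 weeks = 312 h
coffee maker: 0.72 kW × 312 h = 224.64 kWh
slow cooker: Runtime = 4 h/day × 30 days = 120 h
slow cooker: 0.185 kW × 120 h = 22.2 kWh
Total energy = 246.84 kWh
Cost = 246.84 × €0.22 = €54.30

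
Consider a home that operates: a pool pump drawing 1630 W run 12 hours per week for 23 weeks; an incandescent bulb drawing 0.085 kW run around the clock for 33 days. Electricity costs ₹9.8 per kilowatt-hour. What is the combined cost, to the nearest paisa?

₹5068.56

pool pump: Runtime = 12 h/week × 23 weeks = 276 h
pool pump: 1.63 kW × 276 h = 449.88 kWh
incandescent bulb: Runtime = 24 h × 33 = 792 h
incandescent bulb: 0.085 kW × 792 h = 67.32 kWh
Total energy = 517.2 kWh
Cost = 517.2 × ₹9.8 = ₹5068.56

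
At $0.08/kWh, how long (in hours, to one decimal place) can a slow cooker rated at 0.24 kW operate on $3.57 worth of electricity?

185.9 h

Energy available = $3.57 ÷ $0.08/kWh = 44.625 kWh
Hours = 44.625 kWh ÷ 0.24 kW = 185.9 h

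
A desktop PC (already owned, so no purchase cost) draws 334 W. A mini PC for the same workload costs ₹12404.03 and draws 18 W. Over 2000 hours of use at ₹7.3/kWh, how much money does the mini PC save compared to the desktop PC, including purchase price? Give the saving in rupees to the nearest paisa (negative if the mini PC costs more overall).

-₹7790.43

desktop PC: ₹0.00 + (334/1000) kW × 2000 h × ₹7.3 = ₹0.00 + ₹4876.4 = ₹4876.4
mini PC: ₹12404.03 + (18/1000) kW × 2000 h × ₹7.3 = ₹12404.03 + ₹262.8 = ₹12666.83
Saving = ₹4876.4 − ₹12666.83 = −₹7790.43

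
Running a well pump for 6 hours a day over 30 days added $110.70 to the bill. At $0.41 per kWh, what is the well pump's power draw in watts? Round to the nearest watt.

Energy = $110.70 ÷ $0.41/kWh = 270 kWh
Runtime = 6 h/day × 30 days = 180 h
Power = 270 kWh ÷ 180 h = 1.5 kW = 1500 W

1500 W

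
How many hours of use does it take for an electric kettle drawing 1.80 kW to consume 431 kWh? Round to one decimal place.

239.4 h

Hours = 431 kWh ÷ 1.8 kW = 239.4 h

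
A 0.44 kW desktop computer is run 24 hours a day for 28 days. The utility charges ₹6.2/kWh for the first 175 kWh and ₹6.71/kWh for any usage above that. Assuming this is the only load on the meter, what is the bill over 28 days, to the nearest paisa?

₹1894.76

Runtime = 24 h × 28 = 672 h
Energy = 0.44 kW × 672 h = 295.68 kWh
Tier 1 (0–175 kWh): 175 × ₹6.2 = ₹1085
Above 175 kWh: 120.68 × ₹6.71 = ₹809.7628
Bill = ₹1894.76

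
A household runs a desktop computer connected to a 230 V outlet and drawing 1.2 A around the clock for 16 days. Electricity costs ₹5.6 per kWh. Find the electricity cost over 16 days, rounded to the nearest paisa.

Power = 1.2 A × 230 V = 276 W = 0.276 kW
Runtime = 24 h × 16 = 384 h
Energy = 0.276 kW × 384 h = 105.984 kWh
Cost = 105.984 kWh × ₹5.6/kWh = ₹593.51

₹593.51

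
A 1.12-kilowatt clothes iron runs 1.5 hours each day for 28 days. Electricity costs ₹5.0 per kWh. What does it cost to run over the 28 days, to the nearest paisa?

Runtime = 1.5 h/day × 28 days = 42 h
Energy = 1.12 kW × 42 h = 47.04 kWh
Cost = 47.04 kWh × ₹5.0/kWh = ₹235.20

₹235.20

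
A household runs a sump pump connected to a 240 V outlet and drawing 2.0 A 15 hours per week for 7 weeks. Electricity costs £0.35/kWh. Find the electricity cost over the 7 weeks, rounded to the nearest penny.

Power = 2.0 A × 240 V = 480 W = 0.48 kW
Runtime = 15 h/week × 7 weeks = 105 h
Energy = 0.48 kW × 105 h = 50.4 kWh
Cost = 50.4 kWh × £0.35/kWh = £17.64

£17.64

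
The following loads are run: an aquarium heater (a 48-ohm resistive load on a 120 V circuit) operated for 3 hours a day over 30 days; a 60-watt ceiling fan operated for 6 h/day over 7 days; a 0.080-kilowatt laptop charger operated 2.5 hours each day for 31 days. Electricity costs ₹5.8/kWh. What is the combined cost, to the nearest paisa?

₹207.18

aquarium heater: Power = V²/R = 120²/48 = 300 W = 0.3 kW
aquarium heater: Runtime = 3 h/day × 30 days = 90 h
aquarium heater: 0.3 kW × 90 h = 27 kWh
ceiling fan: Runtime = 6 h/day × 7 days = 42 h
ceiling fan: 0.06 kW × 42 h = 2.52 kWh
laptop charger: Runtime = 2.5 h/day × 31 days = 77.5 h
laptop charger: 0.08 kW × 77.5 h = 6.2 kWh
Total energy = 35.72 kWh
Cost = 35.72 × ₹5.8 = ₹207.18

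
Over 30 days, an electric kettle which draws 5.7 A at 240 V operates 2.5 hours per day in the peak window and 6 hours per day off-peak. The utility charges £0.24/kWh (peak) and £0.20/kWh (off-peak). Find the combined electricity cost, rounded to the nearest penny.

£73.87

Power = 5.7 A × 240 V = 1368 W = 1.368 kW
Peak energy = 1.368 kW × 2.5 h × 30 = 102.6 kWh
Off-peak energy = 1.368 kW × 6 h × 30 = 246.24 kWh
Cost = 102.6 × £0.24 + 246.24 × £0.20 = £24.624 + £49.248 = £73.87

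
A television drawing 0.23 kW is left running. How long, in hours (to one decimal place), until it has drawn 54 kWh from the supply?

234.8 h

Hours = 54 kWh ÷ 0.23 kW = 234.8 h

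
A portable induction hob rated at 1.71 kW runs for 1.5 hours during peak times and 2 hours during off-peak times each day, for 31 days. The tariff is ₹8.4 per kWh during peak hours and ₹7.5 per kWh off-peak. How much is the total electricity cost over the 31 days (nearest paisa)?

Peak energy = 1.71 kW × 1.5 h × 31 = 79.515 kWh
Off-peak energy = 1.71 kW × 2 h × 31 = 106.02 kWh
Cost = 79.515 × ₹8.4 + 106.02 × ₹7.5 = ₹667.926 + ₹795.15 = ₹1463.08

₹1463.08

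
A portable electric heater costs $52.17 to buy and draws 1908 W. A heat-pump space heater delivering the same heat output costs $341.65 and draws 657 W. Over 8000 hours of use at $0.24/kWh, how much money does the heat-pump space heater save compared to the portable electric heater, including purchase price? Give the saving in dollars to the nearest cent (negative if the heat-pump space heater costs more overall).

$2112.44

portable electric heater: $52.17 + (1908/1000) kW × 8000 h × $0.24 = $52.17 + $3663.36 = $3715.53
heat-pump space heater: $341.65 + (657/1000) kW × 8000 h × $0.24 = $341.65 + $1261.44 = $1603.09
Saving = $3715.53 − $1603.09 = $2112.44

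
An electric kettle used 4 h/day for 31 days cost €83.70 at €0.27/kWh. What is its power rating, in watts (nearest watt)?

2500 W

Energy = €83.70 ÷ €0.27/kWh = 310 kWh
Runtime = 4 h/day × 31 days = 124 h
Power = 310 kWh ÷ 124 h = 2.5 kW = 2500 W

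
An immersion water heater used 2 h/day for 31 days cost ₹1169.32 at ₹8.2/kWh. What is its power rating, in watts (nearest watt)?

2300 W

Energy = ₹1169.32 ÷ ₹8.2/kWh = 142.6 kWh
Runtime = 2 h/day × 31 days = 62 h
Power = 142.6 kWh ÷ 62 h = 2.3 kW = 2300 W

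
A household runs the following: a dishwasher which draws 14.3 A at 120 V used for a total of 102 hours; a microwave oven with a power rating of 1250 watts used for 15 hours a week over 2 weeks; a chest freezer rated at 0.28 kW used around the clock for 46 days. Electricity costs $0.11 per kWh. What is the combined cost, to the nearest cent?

$57.38

dishwasher: Power = 14.3 A × 120 V = 1716 W = 1.716 kW
dishwasher: 1.716 kW × 102 h = 175.032 kWh
microwave oven: Runtime = 15 h/week × 2 weeks = 30 h
microwave oven: 1.25 kW × 30 h = 37.5 kWh
chest freezer: Runtime = 24 h × 46 = 1104 h
chest freezer: 0.28 kW × 1104 h = 309.12 kWh
Total energy = 521.652 kWh
Cost = 521.652 × $0.11 = $57.38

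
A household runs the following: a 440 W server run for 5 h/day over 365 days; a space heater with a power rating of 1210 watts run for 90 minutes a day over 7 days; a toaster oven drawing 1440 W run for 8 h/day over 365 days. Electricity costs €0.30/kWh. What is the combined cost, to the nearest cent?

€1506.15

server: Runtime = 5 h/day × 365 days = 1825 h
server: 0.44 kW × 1825 h = 803 kWh
space heater: Runtime = 90 min × 7 = 630 min = 10.5 h
space heater: 1.21 kW × 10.5 h = 12.705 kWh
toaster oven: Runtime = 8 h/day × 365 days = 2920 h
toaster oven: 1.44 kW × 2920 h = 4204.8 kWh
Total energy = 5020.505 kWh
Cost = 5020.505 × €0.30 = €1506.15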